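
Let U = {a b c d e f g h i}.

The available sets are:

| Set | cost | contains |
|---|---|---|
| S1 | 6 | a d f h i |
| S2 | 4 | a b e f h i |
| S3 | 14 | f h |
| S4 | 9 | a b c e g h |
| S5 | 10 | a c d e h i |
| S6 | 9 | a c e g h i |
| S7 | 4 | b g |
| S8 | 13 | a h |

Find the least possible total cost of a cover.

S1, S4 together cover every point (S1 ∪ S4 = {a, b, c, d, e, f, g, h, i}); total cost 6 + 9 = 15.
The greedy pick S2, S7, S5 costs 18; no covering selection beats 15.

15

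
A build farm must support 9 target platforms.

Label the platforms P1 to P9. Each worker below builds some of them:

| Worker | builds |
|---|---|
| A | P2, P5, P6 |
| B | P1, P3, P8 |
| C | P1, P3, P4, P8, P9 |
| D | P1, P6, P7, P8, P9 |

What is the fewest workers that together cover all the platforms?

A and C and D together: A ∪ C ∪ D = {P1, P2, P3, P4, P5, P6, P7, P8, P9} — every platform is covered.
Only A contains P2, so A is forced; the remaining 6 platforms need at least 2 more workers (each remaining worker adds at most 5) — so at least 3 workers are needed, and 3 is optimal.

3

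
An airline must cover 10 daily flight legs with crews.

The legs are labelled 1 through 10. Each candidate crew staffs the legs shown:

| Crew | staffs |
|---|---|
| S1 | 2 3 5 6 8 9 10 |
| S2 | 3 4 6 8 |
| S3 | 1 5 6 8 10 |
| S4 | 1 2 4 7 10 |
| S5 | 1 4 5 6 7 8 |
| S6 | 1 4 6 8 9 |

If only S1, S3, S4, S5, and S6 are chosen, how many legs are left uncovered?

0

Union of S1, S3, S4, S5, S6 = {1, 2, 3, 4, 5, 6, 7, 8, 9, 10} — that's every leg, so 0 are uncovered.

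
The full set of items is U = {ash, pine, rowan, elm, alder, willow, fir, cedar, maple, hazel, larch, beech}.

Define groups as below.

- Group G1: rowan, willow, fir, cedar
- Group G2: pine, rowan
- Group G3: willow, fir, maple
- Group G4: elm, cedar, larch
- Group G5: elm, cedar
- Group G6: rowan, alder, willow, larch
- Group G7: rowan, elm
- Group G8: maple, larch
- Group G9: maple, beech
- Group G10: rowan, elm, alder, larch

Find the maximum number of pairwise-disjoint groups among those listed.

3

G2, G5, G8 are pairwise disjoint (G2={pine,rowan}; G5={elm,cedar}; G8={maple,larch}).
Every remaining group overlaps one of these, and no 4 of the listed groups are pairwise disjoint, so 3 is the maximum.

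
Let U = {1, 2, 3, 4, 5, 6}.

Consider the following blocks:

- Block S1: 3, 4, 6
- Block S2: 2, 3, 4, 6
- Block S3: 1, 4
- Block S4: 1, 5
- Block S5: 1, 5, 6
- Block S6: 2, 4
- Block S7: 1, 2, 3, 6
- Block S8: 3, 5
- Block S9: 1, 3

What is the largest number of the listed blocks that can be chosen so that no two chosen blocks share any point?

2

S2, S4 are pairwise disjoint (S2={2,3,4,6}; S4={1,5}).
Every remaining block overlaps one of these, and no 3 of the listed blocks are pairwise disjoint, so 2 is the maximum.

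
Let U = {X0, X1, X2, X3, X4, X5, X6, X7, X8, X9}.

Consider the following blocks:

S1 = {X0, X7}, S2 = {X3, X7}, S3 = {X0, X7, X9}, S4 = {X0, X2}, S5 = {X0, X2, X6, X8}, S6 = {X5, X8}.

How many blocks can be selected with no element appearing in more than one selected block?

S2, S4, S6 are pairwise disjoint (S2={X3,X7}; S4={X0,X2}; S6={X5,X8}).
Every remaining block overlaps one of these, and no 4 of the listed blocks are pairwise disjoint, so 3 is the maximum.

3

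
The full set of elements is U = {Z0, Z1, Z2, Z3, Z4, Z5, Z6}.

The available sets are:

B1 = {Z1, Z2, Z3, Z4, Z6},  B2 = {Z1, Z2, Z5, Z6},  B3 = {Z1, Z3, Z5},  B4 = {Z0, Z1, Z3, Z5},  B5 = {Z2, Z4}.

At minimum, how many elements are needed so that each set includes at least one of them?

The 2 elements {Z2, Z3} hit every set.
The sets B3, B5 are pairwise disjoint, so any hitting set needs a separate element for each — at least 2. Hence 2 is optimal.

2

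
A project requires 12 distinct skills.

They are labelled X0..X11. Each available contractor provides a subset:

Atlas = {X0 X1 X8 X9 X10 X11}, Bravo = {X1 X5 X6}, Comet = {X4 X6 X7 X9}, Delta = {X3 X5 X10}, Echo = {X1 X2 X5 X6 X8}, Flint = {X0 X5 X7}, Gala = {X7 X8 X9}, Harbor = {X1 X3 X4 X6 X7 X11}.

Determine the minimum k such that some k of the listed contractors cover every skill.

Atlas and Echo and Harbor together: Atlas ∪ Echo ∪ Harbor = {X0, X1, X2, X3, X4, X5, X6, X7, X8, X9, X10, X11} — every skill is covered.
Only Echo contains X2, so Echo is forced; the remaining 7 skills need at least 2 more contractors (each remaining contractor adds at most 4) — so at least 3 contractors are needed, and 3 is optimal.

3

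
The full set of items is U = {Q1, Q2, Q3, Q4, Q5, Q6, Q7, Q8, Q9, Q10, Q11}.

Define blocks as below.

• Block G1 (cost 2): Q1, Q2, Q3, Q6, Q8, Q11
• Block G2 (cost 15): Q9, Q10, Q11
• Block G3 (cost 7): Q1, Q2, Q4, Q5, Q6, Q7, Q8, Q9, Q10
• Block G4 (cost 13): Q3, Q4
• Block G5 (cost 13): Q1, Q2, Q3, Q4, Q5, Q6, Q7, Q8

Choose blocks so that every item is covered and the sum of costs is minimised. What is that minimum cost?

G1, G3 together cover every item (G1 ∪ G3 = {Q1, Q2, Q3, Q4, Q5, Q6, Q7, Q8, Q9, Q10, Q11}); total cost 2 + 7 = 9.
No covering selection has total cost below 9.

9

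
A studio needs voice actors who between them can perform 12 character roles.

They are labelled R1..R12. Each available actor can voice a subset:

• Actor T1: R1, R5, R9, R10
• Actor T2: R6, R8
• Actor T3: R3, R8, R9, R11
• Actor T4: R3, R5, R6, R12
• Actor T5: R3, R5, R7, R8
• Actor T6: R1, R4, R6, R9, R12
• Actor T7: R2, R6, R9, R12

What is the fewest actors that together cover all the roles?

Take {T1, T3, T5, T6, T7}. Their union is {R1, R2, R3, R4, R5, R6, R7, R8, R9, R10, R11, R12}, which is all 12 roles.
No 4 of the 7 actors cover everything (all 35 combinations miss at least one role), so 5 is optimal.

5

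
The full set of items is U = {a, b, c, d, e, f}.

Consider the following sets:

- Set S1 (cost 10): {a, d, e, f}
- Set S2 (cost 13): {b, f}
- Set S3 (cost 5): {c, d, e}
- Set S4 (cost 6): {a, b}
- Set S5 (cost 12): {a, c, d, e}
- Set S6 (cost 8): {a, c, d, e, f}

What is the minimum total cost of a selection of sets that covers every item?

S4, S6 together cover every item (S4 ∪ S6 = {a, b, c, d, e, f}); total cost 6 + 8 = 14.
No covering selection has total cost below 14.

14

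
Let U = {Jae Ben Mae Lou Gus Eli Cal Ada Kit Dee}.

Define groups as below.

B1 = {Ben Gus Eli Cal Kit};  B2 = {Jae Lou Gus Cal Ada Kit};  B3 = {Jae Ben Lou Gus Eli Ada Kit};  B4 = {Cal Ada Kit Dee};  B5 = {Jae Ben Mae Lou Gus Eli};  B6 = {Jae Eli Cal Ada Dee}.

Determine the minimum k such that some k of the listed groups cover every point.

2

B4 and B5 cover everything between them: the union {Jae, Ben, Mae, Lou, Gus, Eli, Cal, Ada, Kit, Dee} is all of U.
No single group has all 10 points (the largest, B3, has 7), so 2 is optimal.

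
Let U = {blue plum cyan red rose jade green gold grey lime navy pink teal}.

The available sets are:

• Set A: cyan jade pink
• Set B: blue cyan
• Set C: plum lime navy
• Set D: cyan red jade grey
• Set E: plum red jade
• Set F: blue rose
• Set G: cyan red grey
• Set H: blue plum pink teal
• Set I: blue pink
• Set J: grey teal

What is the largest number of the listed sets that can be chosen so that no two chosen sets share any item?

A, C, F, J are pairwise disjoint (A={cyan,jade,pink}; C={plum,lime,navy}; F={blue,rose}; J={grey,teal}).
Every remaining set overlaps one of these, and no 5 of the listed sets are pairwise disjoint, so 4 is the maximum.

4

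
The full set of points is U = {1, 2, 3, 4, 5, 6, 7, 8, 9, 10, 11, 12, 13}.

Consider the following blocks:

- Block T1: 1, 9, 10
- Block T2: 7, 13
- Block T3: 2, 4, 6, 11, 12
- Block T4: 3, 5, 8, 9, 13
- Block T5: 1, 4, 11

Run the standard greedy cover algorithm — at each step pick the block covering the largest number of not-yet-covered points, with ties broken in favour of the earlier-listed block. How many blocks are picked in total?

4

Greedy: pick T3 (covers 5 new) → pick T4 (covers 5 new) → pick T1 (covers 2 new) → pick T2 (covers 1 new). Total picks: 4.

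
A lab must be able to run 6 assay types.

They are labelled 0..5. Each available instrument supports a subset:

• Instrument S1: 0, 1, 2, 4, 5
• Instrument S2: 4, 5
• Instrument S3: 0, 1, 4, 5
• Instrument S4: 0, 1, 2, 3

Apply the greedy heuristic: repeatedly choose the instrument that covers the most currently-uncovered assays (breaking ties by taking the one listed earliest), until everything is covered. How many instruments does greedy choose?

2

Greedy: pick S1 (covers 5 new) → pick S4 (covers 1 new). Total picks: 2.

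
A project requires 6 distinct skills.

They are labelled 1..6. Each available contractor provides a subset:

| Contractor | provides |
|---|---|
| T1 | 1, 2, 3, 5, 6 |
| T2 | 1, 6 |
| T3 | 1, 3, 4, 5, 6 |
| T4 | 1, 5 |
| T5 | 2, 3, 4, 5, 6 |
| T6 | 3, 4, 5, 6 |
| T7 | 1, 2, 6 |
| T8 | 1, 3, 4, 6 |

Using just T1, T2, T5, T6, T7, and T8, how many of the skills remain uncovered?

0

Union of T1, T2, T5, T6, T7, T8 = {1, 2, 3, 4, 5, 6} — that's every skill, so 0 are uncovered.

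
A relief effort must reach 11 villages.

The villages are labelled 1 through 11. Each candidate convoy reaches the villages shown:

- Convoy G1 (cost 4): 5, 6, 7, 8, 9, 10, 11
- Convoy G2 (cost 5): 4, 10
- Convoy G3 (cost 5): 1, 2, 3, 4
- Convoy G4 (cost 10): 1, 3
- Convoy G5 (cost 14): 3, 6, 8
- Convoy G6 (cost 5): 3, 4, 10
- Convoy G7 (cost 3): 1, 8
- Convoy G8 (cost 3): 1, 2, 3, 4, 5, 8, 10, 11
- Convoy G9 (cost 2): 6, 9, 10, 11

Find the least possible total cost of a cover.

G1, G8 together cover every village (G1 ∪ G8 = {1, 2, 3, 4, 5, 6, 7, 8, 9, 10, 11}); total cost 4 + 3 = 7.
The greedy pick G8, G9, G1 costs 9; no covering selection beats 7.

7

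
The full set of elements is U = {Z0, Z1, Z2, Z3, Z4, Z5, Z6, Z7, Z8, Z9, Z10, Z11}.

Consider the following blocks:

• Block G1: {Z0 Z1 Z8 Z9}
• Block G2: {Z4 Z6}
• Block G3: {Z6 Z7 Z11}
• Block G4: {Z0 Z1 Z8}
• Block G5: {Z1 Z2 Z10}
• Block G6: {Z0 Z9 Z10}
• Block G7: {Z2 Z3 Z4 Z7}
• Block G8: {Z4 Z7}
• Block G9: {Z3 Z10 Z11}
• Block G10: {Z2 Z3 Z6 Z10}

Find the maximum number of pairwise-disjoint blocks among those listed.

3

G1, G8, G9 are pairwise disjoint (G1={Z0,Z1,Z8,Z9}; G8={Z4,Z7}; G9={Z3,Z10,Z11}).
Every remaining block overlaps one of these, and no 4 of the listed blocks are pairwise disjoint, so 3 is the maximum.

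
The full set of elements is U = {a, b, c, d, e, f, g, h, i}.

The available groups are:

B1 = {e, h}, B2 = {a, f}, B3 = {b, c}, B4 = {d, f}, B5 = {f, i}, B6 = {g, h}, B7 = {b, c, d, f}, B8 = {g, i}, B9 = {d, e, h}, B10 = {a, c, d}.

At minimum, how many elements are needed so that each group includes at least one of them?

The 4 elements {c, f, g, h} hit every group.
The groups B2, B3, B8, B9 are pairwise disjoint, so any hitting set needs a separate element for each — at least 4. Hence 4 is optimal.

4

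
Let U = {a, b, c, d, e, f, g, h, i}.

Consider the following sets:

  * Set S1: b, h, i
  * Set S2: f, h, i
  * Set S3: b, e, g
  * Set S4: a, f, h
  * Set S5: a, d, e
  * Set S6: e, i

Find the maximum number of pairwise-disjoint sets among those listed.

2

S2, S3 are pairwise disjoint (S2={f,h,i}; S3={b,e,g}).
Every remaining set overlaps one of these, and no 3 of the listed sets are pairwise disjoint, so 2 is the maximum.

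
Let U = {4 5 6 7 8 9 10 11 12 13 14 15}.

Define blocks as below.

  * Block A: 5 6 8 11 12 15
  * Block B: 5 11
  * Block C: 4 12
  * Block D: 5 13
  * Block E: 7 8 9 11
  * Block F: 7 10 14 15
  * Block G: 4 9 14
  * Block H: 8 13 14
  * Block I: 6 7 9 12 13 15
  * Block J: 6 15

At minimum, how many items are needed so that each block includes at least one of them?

4

The 4 items {4, 5, 8, 15} hit every block.
The blocks B, C, H, J are pairwise disjoint, so any hitting set needs a separate item for each — at least 4. Hence 4 is optimal.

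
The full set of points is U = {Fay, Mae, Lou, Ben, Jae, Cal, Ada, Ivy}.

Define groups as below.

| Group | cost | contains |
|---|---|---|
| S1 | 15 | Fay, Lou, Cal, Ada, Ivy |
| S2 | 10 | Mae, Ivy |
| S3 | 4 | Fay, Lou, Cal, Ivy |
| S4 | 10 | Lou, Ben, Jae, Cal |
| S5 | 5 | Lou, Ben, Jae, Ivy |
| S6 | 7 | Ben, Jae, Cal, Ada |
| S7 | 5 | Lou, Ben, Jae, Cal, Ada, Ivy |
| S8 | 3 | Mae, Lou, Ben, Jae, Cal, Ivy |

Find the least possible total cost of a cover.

12

S3, S7, S8 together cover every point (S3 ∪ S7 ∪ S8 = {Fay, Mae, Lou, Ben, Jae, Cal, Ada, Ivy}); total cost 4 + 5 + 3 = 12.
No covering selection has total cost below 12.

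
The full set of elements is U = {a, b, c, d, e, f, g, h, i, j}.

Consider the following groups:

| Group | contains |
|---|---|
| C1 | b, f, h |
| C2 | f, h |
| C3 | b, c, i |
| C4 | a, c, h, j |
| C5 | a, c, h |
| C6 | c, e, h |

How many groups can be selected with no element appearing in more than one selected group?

2

C2, C3 are pairwise disjoint (C2={f,h}; C3={b,c,i}).
Every remaining group overlaps one of these, and no 3 of the listed groups are pairwise disjoint, so 2 is the maximum.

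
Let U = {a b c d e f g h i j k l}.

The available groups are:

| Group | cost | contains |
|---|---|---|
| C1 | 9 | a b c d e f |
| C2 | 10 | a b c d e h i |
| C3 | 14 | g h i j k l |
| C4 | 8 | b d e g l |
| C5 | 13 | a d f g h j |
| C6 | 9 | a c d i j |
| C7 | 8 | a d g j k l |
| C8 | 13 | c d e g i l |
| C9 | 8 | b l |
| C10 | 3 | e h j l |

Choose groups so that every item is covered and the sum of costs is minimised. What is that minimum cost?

C1, C3 together cover every item (C1 ∪ C3 = {a, b, c, d, e, f, g, h, i, j, k, l}); total cost 9 + 14 = 23.
The greedy pick C10, C1, C7, C6 costs 29; no covering selection beats 23.

23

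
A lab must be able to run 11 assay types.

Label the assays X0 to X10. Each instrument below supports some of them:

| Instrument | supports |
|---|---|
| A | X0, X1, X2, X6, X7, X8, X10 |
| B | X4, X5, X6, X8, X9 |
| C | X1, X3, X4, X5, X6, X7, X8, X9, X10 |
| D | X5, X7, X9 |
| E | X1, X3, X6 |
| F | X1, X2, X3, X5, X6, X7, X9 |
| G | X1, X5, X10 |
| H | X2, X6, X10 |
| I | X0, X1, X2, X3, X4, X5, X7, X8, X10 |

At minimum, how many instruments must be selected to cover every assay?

2

Take {A, C}. Their union is {X0, X1, X2, X3, X4, X5, X6, X7, X8, X9, X10}, which is all 11 assays.
No single instrument has all 11 assays (the largest, C, has 9), so 2 is optimal.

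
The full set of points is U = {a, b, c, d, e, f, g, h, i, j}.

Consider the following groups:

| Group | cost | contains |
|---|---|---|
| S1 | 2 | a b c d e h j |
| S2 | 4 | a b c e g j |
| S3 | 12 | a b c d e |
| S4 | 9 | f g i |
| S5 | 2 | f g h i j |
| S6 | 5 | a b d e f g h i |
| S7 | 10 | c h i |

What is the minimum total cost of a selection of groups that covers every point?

S1, S5 together cover every point (S1 ∪ S5 = {a, b, c, d, e, f, g, h, i, j}); total cost 2 + 2 = 4.
No covering selection has total cost below 4.

4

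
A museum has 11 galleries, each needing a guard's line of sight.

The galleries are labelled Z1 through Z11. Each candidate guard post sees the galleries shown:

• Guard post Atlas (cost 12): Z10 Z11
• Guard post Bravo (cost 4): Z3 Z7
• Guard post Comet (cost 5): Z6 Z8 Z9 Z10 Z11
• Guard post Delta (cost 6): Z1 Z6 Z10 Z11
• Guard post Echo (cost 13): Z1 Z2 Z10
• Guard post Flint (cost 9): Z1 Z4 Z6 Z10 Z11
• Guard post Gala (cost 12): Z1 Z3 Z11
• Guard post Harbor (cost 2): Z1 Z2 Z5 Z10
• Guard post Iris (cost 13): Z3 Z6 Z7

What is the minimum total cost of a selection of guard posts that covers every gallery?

20

Bravo, Comet, Flint, Harbor together cover every gallery (Bravo ∪ Comet ∪ Flint ∪ Harbor = {Z1, Z2, Z3, Z4, Z5, Z6, Z7, Z8, Z9, Z10, Z11}); total cost 4 + 5 + 9 + 2 = 20.
No covering selection has total cost below 20.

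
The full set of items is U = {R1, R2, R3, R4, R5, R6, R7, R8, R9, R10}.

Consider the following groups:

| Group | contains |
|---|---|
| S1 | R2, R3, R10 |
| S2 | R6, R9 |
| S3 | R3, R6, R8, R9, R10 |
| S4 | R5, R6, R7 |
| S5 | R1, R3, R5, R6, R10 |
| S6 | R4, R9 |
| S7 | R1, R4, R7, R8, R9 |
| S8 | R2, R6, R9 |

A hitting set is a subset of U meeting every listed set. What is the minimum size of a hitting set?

Take H = {R2, R6, R9}. Each listed group contains at least one of these, so H is a hitting set of size 3.
The groups S1, S4, S6 are pairwise disjoint, so any hitting set needs a separate item for each — at least 3. Hence 3 is optimal.

3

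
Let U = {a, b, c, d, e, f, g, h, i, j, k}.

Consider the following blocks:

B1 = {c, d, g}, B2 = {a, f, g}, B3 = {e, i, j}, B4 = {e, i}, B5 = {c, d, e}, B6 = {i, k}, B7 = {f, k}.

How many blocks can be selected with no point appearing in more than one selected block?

B1, B4, B7 are pairwise disjoint (B1={c,d,g}; B4={e,i}; B7={f,k}).
Every remaining block overlaps one of these, and no 4 of the listed blocks are pairwise disjoint, so 3 is the maximum.

3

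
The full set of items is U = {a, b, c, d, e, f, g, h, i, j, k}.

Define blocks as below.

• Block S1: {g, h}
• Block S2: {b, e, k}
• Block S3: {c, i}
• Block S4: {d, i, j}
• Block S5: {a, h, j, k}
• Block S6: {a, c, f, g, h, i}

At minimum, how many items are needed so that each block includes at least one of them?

Take T = {b, h, i}. Each listed block contains at least one of these, so T is a hitting set of size 3.
The blocks S1, S2, S4 are pairwise disjoint, so any hitting set needs a separate item for each — at least 3. Hence 3 is optimal.

3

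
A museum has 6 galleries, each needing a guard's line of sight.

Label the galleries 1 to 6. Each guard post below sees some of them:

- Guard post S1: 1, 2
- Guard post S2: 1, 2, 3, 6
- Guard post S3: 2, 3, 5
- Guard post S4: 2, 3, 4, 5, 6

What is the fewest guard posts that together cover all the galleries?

2

Take {S2, S4}. Their union is {1, 2, 3, 4, 5, 6}, which is all 6 galleries.
No single guard post has all 6 galleries (the largest, S4, has 5), so 2 is optimal.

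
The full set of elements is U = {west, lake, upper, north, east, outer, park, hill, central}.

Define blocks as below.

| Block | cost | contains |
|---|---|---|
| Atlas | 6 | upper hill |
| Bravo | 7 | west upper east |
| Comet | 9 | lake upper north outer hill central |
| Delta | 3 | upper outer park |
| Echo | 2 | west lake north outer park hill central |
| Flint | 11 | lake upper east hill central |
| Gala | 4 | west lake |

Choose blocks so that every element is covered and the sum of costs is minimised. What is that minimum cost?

Bravo, Echo together cover every element (Bravo ∪ Echo = {west, lake, upper, north, east, outer, park, hill, central}); total cost 7 + 2 = 9.
The greedy pick Echo, Delta, Bravo costs 12; no covering selection beats 9.

9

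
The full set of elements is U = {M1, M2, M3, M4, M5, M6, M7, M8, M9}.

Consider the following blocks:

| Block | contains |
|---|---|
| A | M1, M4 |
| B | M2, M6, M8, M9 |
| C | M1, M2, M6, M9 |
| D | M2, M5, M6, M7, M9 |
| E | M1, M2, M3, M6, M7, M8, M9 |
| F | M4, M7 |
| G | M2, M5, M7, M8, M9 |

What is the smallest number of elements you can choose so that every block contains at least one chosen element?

Take H = {M2, M4}. Each listed block contains at least one of these, so H is a hitting set of size 2.
The blocks C, F are pairwise disjoint, so any hitting set needs a separate element for each — at least 2. Hence 2 is optimal.

2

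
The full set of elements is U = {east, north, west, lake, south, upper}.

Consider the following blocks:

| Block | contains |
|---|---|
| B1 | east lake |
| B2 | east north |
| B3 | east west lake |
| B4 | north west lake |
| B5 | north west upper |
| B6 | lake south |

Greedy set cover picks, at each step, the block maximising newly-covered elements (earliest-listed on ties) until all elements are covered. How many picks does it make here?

3

Greedy: pick B3 (covers 3 new) → pick B5 (covers 2 new) → pick B6 (covers 1 new). Total picks: 3.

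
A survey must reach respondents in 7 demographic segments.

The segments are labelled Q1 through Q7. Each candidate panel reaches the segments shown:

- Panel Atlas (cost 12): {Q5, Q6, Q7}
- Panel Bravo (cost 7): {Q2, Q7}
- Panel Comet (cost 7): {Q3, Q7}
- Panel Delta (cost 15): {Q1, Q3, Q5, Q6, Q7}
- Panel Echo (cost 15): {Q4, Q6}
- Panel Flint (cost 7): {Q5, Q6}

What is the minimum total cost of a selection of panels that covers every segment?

37

Bravo, Delta, Echo together cover every segment (Bravo ∪ Delta ∪ Echo = {Q1, Q2, Q3, Q4, Q5, Q6, Q7}); total cost 7 + 15 + 15 = 37.
No covering selection has total cost below 37.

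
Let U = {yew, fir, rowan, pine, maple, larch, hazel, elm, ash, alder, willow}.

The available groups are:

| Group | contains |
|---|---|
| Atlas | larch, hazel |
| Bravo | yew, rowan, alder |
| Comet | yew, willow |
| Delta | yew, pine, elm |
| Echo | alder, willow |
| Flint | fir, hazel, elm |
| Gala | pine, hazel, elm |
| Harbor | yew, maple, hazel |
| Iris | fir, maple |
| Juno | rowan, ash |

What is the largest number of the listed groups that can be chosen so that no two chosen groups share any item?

5

Atlas, Delta, Echo, Iris, Juno are pairwise disjoint (Atlas={larch,hazel}; Delta={yew,pine,elm}; Echo={alder,willow}; Iris={fir,maple}; Juno={rowan,ash}).
Every remaining group overlaps one of these, and no 6 of the listed groups are pairwise disjoint, so 5 is the maximum.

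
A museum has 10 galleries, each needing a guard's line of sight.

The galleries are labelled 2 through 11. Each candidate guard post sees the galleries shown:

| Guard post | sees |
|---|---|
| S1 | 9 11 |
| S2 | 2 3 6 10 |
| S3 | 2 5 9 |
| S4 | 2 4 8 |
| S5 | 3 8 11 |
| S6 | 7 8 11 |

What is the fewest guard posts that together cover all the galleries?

4

Take {S2, S3, S4, S6}. Their union is {2, 3, 4, 5, 6, 7, 8, 9, 10, 11}, which is all 10 galleries.
Only S4 contains 4, so S4 is forced; the remaining 7 galleries need at least 3 more guard posts (each remaining guard post adds at most 3) — so at least 4 guard posts are needed, and 4 is optimal.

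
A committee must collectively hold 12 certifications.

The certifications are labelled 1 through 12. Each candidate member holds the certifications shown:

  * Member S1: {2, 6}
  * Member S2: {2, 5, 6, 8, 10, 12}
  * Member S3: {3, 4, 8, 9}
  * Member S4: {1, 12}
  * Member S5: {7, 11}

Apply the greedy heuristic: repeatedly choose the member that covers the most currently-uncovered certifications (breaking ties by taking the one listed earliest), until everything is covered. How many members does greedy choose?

4

Greedy: pick S2 (covers 6 new) → pick S3 (covers 3 new) → pick S5 (covers 2 new) → pick S4 (covers 1 new). Total picks: 4.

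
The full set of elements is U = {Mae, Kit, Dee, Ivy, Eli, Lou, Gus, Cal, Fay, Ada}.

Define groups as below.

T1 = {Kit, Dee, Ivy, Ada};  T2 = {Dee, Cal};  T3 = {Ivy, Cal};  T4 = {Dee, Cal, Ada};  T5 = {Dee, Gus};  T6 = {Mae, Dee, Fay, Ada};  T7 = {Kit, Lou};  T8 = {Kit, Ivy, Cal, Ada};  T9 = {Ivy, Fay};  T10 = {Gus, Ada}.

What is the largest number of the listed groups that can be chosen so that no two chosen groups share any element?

T2, T7, T9, T10 are pairwise disjoint (T2={Dee,Cal}; T7={Kit,Lou}; T9={Ivy,Fay}; T10={Gus,Ada}).
Every remaining group overlaps one of these, and no 5 of the listed groups are pairwise disjoint, so 4 is the maximum.

4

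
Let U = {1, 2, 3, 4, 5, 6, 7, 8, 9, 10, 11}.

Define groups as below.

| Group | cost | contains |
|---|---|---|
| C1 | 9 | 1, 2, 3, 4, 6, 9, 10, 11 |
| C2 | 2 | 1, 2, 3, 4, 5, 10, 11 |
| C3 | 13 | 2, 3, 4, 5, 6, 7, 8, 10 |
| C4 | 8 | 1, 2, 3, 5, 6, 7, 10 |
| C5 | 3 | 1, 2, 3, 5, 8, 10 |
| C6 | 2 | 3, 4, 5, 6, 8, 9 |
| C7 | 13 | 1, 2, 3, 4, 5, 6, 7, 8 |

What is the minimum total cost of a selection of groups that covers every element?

12

C2, C4, C6 together cover every element (C2 ∪ C4 ∪ C6 = {1, 2, 3, 4, 5, 6, 7, 8, 9, 10, 11}); total cost 2 + 8 + 2 = 12.
No covering selection has total cost below 12.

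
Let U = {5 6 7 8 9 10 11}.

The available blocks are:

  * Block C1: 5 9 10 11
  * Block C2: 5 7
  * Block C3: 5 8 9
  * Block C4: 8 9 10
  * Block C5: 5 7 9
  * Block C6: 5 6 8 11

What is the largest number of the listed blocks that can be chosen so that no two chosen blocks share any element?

2

C2, C4 are pairwise disjoint (C2={5,7}; C4={8,9,10}).
Every remaining block overlaps one of these, and no 3 of the listed blocks are pairwise disjoint, so 2 is the maximum.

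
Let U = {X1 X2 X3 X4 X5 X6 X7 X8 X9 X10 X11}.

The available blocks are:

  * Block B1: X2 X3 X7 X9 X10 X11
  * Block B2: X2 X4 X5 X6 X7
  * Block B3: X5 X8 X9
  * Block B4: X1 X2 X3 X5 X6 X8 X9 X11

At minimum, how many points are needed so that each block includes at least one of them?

2

The 2 points {X5, X11} hit every block.
No single point lies in every block, so at least 2 are needed and 2 is optimal.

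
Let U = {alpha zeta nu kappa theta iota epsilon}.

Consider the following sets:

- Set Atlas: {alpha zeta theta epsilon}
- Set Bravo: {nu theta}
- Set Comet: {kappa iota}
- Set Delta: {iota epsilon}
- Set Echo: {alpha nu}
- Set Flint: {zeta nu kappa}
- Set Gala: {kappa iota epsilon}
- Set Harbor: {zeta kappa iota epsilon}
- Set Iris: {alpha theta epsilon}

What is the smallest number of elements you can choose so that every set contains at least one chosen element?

Take H = {alpha, nu, iota}. Each listed set contains at least one of these, so H is a hitting set of size 3.
No choice of 2 elements meets every set, so 3 is the minimum.

3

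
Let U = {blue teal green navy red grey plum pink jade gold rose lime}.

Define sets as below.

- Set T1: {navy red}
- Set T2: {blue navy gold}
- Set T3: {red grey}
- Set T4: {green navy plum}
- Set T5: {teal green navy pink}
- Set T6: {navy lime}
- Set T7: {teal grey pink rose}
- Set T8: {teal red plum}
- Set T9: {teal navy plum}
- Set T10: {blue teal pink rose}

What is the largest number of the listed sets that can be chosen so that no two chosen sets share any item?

3

T3, T6, T10 are pairwise disjoint (T3={red,grey}; T6={navy,lime}; T10={blue,teal,pink,rose}).
Every remaining set overlaps one of these, and no 4 of the listed sets are pairwise disjoint, so 3 is the maximum.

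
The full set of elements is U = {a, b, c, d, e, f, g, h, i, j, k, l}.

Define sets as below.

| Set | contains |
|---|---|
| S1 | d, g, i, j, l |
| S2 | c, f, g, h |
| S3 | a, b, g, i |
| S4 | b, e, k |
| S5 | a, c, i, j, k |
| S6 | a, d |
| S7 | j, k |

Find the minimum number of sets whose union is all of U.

4

S1 and S2 and S4 and S5 together: S1 ∪ S2 ∪ S4 ∪ S5 = {a, b, c, d, e, f, g, h, i, j, k, l} — every element is covered.
Only S1 contains l, so S1 is forced; the remaining 7 elements need at least 3 more sets (each remaining set adds at most 3) — so at least 4 sets are needed, and 4 is optimal.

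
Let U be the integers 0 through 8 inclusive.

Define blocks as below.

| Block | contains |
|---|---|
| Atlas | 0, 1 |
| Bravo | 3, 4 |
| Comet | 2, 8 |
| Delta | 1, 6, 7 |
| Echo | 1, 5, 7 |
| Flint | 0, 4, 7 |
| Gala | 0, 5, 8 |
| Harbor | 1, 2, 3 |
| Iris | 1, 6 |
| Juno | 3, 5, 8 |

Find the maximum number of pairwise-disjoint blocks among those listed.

3

Atlas, Bravo, Comet are pairwise disjoint (Atlas={0,1}; Bravo={3,4}; Comet={2,8}).
Every remaining block overlaps one of these, and no 4 of the listed blocks are pairwise disjoint, so 3 is the maximum.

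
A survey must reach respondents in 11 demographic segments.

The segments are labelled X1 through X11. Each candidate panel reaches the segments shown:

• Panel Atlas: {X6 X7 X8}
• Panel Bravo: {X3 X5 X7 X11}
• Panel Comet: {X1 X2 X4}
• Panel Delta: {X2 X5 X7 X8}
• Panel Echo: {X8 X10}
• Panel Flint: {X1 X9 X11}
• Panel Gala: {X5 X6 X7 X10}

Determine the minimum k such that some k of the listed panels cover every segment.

Take {Atlas, Bravo, Comet, Echo, Flint}. Their union is {X1, X2, X3, X4, X5, X6, X7, X8, X9, X10, X11}, which is all 11 segments.
No 4 of the 7 panels cover everything (all 35 combinations miss at least one segment), so 5 is optimal.

5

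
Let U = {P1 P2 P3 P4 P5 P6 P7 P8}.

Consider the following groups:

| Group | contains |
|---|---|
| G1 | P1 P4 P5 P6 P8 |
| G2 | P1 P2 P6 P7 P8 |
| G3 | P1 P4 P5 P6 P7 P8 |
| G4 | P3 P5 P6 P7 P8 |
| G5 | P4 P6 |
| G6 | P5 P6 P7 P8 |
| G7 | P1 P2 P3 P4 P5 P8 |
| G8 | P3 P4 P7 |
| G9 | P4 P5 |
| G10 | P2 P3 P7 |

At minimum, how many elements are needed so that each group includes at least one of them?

H = {P4, P7} meets every group (each contains at least one member of H), and |H| = 2.
The groups G1, G10 are pairwise disjoint, so any hitting set needs a separate element for each — at least 2. Hence 2 is optimal.

2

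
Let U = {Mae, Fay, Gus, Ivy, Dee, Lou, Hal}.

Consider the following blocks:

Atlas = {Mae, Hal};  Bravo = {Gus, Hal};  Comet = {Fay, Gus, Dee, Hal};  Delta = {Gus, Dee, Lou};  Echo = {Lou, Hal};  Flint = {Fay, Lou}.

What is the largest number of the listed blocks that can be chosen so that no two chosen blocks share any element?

2

Atlas, Flint are pairwise disjoint (Atlas={Mae,Hal}; Flint={Fay,Lou}).
Every remaining block overlaps one of these, and no 3 of the listed blocks are pairwise disjoint, so 2 is the maximum.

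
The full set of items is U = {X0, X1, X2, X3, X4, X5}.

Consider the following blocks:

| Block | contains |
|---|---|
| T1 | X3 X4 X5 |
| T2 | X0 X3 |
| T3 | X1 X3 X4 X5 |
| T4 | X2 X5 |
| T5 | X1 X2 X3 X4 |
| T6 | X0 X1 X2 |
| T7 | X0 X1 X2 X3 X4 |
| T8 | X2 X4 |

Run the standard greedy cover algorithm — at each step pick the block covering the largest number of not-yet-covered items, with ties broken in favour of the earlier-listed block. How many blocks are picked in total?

Greedy: pick T7 (covers 5 new) → pick T1 (covers 1 new). Total picks: 2.

2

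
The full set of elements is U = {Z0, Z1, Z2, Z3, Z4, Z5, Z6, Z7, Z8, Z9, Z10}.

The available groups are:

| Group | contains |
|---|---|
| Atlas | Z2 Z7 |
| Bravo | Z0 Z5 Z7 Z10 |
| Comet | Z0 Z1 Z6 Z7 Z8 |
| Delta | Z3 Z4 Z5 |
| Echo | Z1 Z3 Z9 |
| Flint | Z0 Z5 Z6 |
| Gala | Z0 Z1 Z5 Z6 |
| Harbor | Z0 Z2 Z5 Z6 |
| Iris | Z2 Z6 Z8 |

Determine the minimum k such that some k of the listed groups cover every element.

Take {Bravo, Delta, Echo, Iris}. Their union is {Z0, Z1, Z2, Z3, Z4, Z5, Z6, Z7, Z8, Z9, Z10}, which is all 11 elements.
Only Bravo contains Z10, so Bravo is forced; the remaining 7 elements need at least 3 more groups (each remaining group adds at most 3) — so at least 4 groups are needed, and 4 is optimal.

4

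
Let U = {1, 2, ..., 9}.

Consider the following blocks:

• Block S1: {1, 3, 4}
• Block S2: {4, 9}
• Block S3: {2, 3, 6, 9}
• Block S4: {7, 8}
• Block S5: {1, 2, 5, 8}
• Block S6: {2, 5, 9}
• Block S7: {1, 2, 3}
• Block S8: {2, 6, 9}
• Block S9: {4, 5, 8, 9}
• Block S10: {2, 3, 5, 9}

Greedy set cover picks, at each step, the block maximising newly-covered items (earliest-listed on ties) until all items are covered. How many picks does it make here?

Greedy: pick S3 (covers 4 new) → pick S5 (covers 3 new) → pick S1 (covers 1 new) → pick S4 (covers 1 new). Total picks: 4.

4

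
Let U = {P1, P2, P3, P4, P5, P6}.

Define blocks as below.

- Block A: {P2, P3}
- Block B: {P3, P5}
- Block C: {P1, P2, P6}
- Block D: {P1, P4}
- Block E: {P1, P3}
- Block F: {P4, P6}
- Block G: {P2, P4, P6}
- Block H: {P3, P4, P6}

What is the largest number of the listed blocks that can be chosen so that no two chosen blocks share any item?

A, F are pairwise disjoint (A={P2,P3}; F={P4,P6}).
Every remaining block overlaps one of these, and no 3 of the listed blocks are pairwise disjoint, so 2 is the maximum.

2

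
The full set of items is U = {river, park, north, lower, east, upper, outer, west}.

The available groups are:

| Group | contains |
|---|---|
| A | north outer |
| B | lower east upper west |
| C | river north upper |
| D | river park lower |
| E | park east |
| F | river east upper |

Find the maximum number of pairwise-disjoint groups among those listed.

2

A, F are pairwise disjoint (A={north,outer}; F={river,east,upper}).
Every remaining group overlaps one of these, and no 3 of the listed groups are pairwise disjoint, so 2 is the maximum.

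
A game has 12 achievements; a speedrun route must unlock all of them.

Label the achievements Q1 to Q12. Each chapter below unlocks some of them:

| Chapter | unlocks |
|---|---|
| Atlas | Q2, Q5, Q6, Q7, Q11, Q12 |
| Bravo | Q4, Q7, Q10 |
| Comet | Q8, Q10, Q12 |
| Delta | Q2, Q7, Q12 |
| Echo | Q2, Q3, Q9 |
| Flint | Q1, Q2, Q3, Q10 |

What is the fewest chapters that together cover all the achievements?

5

Take {Atlas, Bravo, Comet, Echo, Flint}. Their union is {Q1, Q2, Q3, Q4, Q5, Q6, Q7, Q8, Q9, Q10, Q11, Q12}, which is all 12 achievements.
No 4 of the 6 chapters cover everything (all 15 combinations miss at least one achievement), so 5 is optimal.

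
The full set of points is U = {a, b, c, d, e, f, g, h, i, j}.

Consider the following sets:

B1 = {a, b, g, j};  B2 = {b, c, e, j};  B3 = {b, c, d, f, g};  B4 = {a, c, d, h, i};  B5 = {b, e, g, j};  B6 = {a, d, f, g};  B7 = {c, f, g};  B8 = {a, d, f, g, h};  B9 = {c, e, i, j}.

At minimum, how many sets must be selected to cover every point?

Take {B3, B8, B9}. Their union is {a, b, c, d, e, f, g, h, i, j}, which is all 10 points.
No 2 of the 9 sets cover everything (all 36 combinations miss at least one point), so 3 is optimal.

3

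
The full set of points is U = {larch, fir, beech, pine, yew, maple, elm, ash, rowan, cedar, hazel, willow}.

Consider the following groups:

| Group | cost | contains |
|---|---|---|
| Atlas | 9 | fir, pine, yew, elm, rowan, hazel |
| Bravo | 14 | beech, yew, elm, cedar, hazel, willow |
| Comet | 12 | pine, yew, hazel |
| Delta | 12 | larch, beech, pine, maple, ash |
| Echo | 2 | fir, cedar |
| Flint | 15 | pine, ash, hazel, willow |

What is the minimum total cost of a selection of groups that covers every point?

35

Atlas, Bravo, Delta together cover every point (Atlas ∪ Bravo ∪ Delta = {larch, fir, beech, pine, yew, maple, elm, ash, rowan, cedar, hazel, willow}); total cost 9 + 14 + 12 = 35.
The greedy pick Echo, Atlas, Delta, Bravo costs 37; no covering selection beats 35.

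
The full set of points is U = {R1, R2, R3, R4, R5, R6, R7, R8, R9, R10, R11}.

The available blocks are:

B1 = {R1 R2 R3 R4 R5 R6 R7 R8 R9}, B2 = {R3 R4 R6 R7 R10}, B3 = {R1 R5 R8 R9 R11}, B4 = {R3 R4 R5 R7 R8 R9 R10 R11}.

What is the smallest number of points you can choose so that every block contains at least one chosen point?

Take H = {R3, R9}. Each listed block contains at least one of these, so H is a hitting set of size 2.
The blocks B2, B3 are pairwise disjoint, so any hitting set needs a separate point for each — at least 2. Hence 2 is optimal.

2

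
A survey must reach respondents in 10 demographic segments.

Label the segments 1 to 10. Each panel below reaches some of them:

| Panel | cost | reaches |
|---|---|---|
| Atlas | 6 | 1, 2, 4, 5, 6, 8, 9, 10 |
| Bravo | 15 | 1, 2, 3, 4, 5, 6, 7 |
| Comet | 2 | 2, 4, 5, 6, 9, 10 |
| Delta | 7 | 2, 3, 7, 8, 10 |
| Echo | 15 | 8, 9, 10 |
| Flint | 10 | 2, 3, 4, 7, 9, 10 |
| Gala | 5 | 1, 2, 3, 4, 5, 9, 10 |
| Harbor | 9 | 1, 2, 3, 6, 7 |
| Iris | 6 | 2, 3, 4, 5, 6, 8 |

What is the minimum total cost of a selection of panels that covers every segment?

13

Atlas, Delta together cover every segment (Atlas ∪ Delta = {1, 2, 3, 4, 5, 6, 7, 8, 9, 10}); total cost 6 + 7 = 13.
The greedy pick Comet, Delta, Gala costs 14; no covering selection beats 13.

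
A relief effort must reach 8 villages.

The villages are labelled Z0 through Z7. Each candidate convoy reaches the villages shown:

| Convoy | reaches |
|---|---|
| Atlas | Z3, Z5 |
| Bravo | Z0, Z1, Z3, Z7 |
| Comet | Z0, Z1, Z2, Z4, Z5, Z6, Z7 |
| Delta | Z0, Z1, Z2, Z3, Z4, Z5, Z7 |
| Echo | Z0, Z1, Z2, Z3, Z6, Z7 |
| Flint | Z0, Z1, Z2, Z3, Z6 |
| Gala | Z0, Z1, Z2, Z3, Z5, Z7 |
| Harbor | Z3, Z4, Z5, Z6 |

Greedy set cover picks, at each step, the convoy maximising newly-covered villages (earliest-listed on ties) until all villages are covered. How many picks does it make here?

2

Greedy: pick Comet (covers 7 new) → pick Atlas (covers 1 new). Total picks: 2.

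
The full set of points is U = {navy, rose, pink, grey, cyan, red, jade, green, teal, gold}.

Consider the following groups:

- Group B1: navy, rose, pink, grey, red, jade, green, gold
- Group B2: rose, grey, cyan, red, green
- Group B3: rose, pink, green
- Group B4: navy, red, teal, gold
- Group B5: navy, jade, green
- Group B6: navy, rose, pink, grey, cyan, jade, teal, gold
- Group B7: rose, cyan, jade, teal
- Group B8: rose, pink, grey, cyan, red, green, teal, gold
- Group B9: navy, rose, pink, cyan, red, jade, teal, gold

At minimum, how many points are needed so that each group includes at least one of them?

2

H = {green, teal} meets every group (each contains at least one member of H), and |H| = 2.
The groups B3, B4 are pairwise disjoint, so any hitting set needs a separate point for each — at least 2. Hence 2 is optimal.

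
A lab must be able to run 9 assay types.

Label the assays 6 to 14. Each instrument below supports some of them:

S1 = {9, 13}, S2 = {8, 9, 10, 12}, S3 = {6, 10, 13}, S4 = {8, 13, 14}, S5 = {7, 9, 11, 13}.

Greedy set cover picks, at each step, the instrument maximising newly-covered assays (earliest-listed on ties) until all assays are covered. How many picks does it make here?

Greedy: pick S2 (covers 4 new) → pick S5 (covers 3 new) → pick S3 (covers 1 new) → pick S4 (covers 1 new). Total picks: 4.

4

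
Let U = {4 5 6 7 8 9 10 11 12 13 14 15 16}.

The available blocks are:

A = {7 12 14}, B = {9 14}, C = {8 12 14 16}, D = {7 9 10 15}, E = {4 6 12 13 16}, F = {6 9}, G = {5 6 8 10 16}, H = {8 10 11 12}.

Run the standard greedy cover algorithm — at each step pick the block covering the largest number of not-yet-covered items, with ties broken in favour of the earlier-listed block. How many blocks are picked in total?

5

Greedy: pick E (covers 5 new) → pick D (covers 4 new) → pick C (covers 2 new) → pick G (covers 1 new) → pick H (covers 1 new). Total picks: 5.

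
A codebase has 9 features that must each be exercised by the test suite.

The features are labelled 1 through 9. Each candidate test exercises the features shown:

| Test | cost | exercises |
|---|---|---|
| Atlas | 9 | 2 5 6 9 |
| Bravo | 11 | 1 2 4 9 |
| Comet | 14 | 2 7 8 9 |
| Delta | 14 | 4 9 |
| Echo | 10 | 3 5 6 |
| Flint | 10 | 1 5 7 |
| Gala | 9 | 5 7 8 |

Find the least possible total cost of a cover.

30

Bravo, Echo, Gala together cover every feature (Bravo ∪ Echo ∪ Gala = {1, 2, 3, 4, 5, 6, 7, 8, 9}); total cost 11 + 10 + 9 = 30.
The greedy pick Atlas, Gala, Bravo, Echo costs 39; no covering selection beats 30.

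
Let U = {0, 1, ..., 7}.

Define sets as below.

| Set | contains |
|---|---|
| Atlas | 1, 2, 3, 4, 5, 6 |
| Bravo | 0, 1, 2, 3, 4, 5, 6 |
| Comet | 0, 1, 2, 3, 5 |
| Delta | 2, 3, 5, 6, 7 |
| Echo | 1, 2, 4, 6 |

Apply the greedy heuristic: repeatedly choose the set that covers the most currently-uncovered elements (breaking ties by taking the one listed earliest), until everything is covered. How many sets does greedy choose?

2

Greedy: pick Bravo (covers 7 new) → pick Delta (covers 1 new). Total picks: 2.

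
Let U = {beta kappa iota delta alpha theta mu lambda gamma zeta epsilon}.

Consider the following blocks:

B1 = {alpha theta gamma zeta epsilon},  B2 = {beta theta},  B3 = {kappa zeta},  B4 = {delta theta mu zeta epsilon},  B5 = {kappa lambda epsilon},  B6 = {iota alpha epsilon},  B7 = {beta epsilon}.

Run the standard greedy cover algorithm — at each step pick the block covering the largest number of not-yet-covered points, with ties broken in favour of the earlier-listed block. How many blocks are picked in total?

Greedy: pick B1 (covers 5 new) → pick B4 (covers 2 new) → pick B5 (covers 2 new) → pick B2 (covers 1 new) → pick B6 (covers 1 new). Total picks: 5.

5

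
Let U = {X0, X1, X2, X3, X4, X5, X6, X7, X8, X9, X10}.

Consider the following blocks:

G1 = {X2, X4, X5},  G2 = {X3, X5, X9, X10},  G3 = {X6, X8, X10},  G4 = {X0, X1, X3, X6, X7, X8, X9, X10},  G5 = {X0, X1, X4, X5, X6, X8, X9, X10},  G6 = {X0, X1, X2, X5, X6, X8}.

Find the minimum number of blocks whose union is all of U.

2

G1 and G4 cover everything between them: the union {X0, X1, X2, X3, X4, X5, X6, X7, X8, X9, X10} is all of U.
No single block has all 11 elements (the largest, G4, has 8), so 2 is optimal.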